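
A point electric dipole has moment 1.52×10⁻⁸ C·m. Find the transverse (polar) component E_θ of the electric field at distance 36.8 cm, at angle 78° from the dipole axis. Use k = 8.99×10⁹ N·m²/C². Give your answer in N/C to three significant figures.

For a dipole, E_θ = (kp sinθ)/r³.
kp/r³ = (8.99×10⁹)(1.52×10⁻⁸)/(0.368)³ = 2742 N/C.
E_θ = 2742·sin78° = 2682 N/C.

E_θ ≈ 2680 N/C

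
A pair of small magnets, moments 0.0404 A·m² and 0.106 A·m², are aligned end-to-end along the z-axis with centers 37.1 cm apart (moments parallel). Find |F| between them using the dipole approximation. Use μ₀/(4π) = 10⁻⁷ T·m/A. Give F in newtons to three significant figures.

On-axis B of dipole 1: B = (μ₀/4π)·2m₁/r³. Force on dipole 2: F = m₂·dB/dr.
dB/dr = −(μ₀/4π)·6m₁/r⁴, so |F| = (μ₀/4π)·6m₁m₂/r⁴.
F = 6(10⁻⁷)(0.0404)(0.106)/(0.371)⁴ = 1.356×10⁻⁷ N.

F ≈ 1.36×10⁻⁷ N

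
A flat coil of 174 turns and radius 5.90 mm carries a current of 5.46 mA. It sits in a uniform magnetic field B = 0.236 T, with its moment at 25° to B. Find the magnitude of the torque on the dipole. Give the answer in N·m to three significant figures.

τ ≈ 1.04×10⁻⁵ N·m

m = NIA = NIπa² = 174·(0.00546)·π·(0.00590)² = 1.039×10⁻⁴ A·m².
Torque on a magnetic dipole: τ = mB sinθ.
τ = (1.039×10⁻⁴)(0.236)·sin25° = 1.036×10⁻⁵ N·m.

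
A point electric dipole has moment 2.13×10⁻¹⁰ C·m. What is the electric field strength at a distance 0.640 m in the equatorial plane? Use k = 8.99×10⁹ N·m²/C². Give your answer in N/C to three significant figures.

In the equatorial plane E = kp/r³.
E = (8.99×10⁹)(2.13×10⁻¹⁰) / (0.640)³ = 7.305 N/C.

E ≈ 7.30 N/C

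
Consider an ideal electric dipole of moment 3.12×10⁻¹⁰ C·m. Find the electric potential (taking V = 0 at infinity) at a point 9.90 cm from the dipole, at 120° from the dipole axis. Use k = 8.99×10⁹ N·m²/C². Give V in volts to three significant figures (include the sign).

The dipole potential is V = kp cosθ / r².
V = (8.99×10⁹)(3.12×10⁻¹⁰)·cos120° / (0.0990)² = -143.1 V.

V ≈ -143 V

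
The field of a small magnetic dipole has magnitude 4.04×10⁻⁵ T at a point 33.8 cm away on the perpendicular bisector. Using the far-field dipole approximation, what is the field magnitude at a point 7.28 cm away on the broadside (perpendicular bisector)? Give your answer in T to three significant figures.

Dipole fields scale as 1/r³ in the far field; the geometry is the same at both points.
B₂ = B₁ · (r₁/r₂)³ = 4.04×10⁻⁵ · (33.8/7.28)³.
(r₁/r₂)³ = (4.643)³ = 100.1.
B₂ ≈ 0.004043 T.

B ≈ 0.00404 T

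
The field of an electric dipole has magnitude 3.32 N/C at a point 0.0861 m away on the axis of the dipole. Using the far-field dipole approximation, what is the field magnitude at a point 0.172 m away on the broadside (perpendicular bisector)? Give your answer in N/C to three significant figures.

E ≈ 0.208 N/C

Dipole fields scale as 1/r³ in the far field.
The axial field is twice the equatorial field at the same r, so the geometry factor is 1/2.
E₂ = E₁ · (1/2) · (r₁/r₂)³ = 3.32 · 0.5 · (0.0861/0.172)³.
(r₁/r₂)³ = (0.5006)³ = 0.1254.
E₂ ≈ 0.2082 N/C.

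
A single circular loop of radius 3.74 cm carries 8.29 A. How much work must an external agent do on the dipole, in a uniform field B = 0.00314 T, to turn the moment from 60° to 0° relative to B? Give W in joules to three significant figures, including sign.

W ≈ -5.72×10⁻⁵ J

Magnetic moment m = IA = Iπa² = (8.29)·π·(0.0374)² = 0.03643 A·m².
W_ext = ΔU = −mB cosθ₂ + mB cosθ₁ = mB(cosθ₁ − cosθ₂).
W = (0.03643)(0.00314)·(cos60° − cos0°) = (1.144×10⁻⁴)·(-0.5000) = -5.720×10⁻⁵ J.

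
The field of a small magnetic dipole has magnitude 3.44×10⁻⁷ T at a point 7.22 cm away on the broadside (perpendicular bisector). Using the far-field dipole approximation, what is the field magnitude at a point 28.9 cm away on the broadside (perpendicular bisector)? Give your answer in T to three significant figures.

B ≈ 5.36×10⁻⁹ T

Dipole fields scale as 1/r³ in the far field; the geometry is the same at both points.
B₂ = B₁ · (r₁/r₂)³ = 3.44×10⁻⁷ · (7.22/28.9)³.
(r₁/r₂)³ = (0.2498)³ = 0.01559.
B₂ ≈ 5.364×10⁻⁹ T.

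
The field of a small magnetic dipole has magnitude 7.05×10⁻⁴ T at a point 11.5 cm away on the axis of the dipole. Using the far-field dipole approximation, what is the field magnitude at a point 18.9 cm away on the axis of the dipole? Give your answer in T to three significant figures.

B ≈ 1.59×10⁻⁴ T

Dipole fields scale as 1/r³ in the far field; the geometry is the same at both points.
B₂ = B₁ · (r₁/r₂)³ = 7.05×10⁻⁴ · (11.5/18.9)³.
(r₁/r₂)³ = (0.6085)³ = 0.2253.
B₂ ≈ 1.588×10⁻⁴ T.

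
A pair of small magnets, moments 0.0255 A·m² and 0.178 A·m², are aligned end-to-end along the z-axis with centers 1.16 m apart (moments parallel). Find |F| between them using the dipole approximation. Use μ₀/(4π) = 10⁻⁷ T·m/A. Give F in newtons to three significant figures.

F ≈ 1.50×10⁻⁹ N

On-axis B of dipole 1: B = (μ₀/4π)·2m₁/r³. Force on dipole 2: F = m₂·dB/dr.
dB/dr = −(μ₀/4π)·6m₁/r⁴, so |F| = (μ₀/4π)·6m₁m₂/r⁴.
F = 6(10⁻⁷)(0.0255)(0.178)/(1.16)⁴ = 1.504×10⁻⁹ N.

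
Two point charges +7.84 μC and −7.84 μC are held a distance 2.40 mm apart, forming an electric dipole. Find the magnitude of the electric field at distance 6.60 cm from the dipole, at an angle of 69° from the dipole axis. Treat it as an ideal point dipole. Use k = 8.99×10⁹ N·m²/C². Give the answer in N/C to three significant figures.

Dipole moment p = qd = (7.84×10⁻⁶ C)(0.00240 m) = 1.882×10⁻⁸ C·m.
At angle θ the dipole field magnitude is E = (kp/r³)·√(1 + 3cos²θ).
kp/r³ = (8.99×10⁹)(1.882×10⁻⁸) / (0.0660)³ = 5.885×10⁵ N/C.
√(1 + 3cos²69°) = √(1 + 3·0.1284) = √1.3853 ≈ 1.1770.
E ≈ 5.885×10⁵ × 1.177 = 6.927×10⁵ N/C.

E ≈ 6.93×10⁵ N/C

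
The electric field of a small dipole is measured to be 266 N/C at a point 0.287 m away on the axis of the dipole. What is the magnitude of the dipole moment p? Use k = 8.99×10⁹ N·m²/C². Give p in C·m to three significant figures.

On axis E = 2kp/r³, so p = Er³/(2k).
p = (266)·(0.287)³ / (2·8.99×10⁹) = 3.497×10⁻¹⁰ C·m.

p ≈ 3.50×10⁻¹⁰ C·m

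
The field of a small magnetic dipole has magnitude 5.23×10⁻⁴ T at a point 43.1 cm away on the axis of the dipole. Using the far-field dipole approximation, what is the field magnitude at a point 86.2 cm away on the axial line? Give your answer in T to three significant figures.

Dipole fields scale as 1/r³ in the far field; the geometry is the same at both points.
B₂ = B₁ · (r₁/r₂)³ = 5.23×10⁻⁴ · (43.1/86.2)³.
(r₁/r₂)³ = (0.5)³ = 0.125.
B₂ ≈ 6.538×10⁻⁵ T.

B ≈ 6.54×10⁻⁵ T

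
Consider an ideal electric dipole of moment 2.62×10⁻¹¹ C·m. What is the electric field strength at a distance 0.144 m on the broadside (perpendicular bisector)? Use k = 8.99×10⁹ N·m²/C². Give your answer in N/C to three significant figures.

On the perpendicular bisector E = kp/r³ (half the axial value at the same distance).
E = (8.99×10⁹)(2.62×10⁻¹¹) / (0.144)³ = 78.88 N/C.

E ≈ 78.9 N/C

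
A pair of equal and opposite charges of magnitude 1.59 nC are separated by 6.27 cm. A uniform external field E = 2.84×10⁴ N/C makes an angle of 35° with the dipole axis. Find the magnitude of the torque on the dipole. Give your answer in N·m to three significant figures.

Dipole moment p = qd = (1.59×10⁻⁹ C)(0.0627 m) = 9.969×10⁻¹¹ C·m.
Torque on an electric dipole: τ = pE sinθ.
τ = (9.969×10⁻¹¹)(2.84×10⁴)·sin35° = 1.624×10⁻⁶ N·m.

τ ≈ 1.62×10⁻⁶ N·m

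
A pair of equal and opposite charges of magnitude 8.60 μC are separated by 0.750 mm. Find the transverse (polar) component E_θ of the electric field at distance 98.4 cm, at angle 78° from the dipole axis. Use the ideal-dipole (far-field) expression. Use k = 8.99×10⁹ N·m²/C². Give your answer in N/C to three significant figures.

Dipole moment p = qd = (8.60×10⁻⁶ C)(7.50×10⁻⁴ m) = 6.45×10⁻⁹ C·m.
For a dipole, E_θ = (kp sinθ)/r³.
kp/r³ = (8.99×10⁹)(6.45×10⁻⁹)/(0.984)³ = 60.86 N/C.
E_θ = 60.86·sin78° = 59.53 N/C.

E_θ ≈ 59.5 N/C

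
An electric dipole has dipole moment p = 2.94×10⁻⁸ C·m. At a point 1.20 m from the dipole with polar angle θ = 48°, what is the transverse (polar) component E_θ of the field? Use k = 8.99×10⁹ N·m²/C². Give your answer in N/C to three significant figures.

For a dipole, E_θ = (kp sinθ)/r³.
kp/r³ = (8.99×10⁹)(2.94×10⁻⁸)/(1.20)³ = 153.0 N/C.
E_θ = 153.0·sin48° = 113.7 N/C.

E_θ ≈ 114 N/C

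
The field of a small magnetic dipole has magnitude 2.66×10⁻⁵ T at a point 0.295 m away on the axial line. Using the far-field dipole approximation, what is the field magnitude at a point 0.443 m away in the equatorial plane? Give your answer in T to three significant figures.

B ≈ 3.93×10⁻⁶ T

Dipole fields scale as 1/r³ in the far field.
The axial field is twice the equatorial field at the same r, so the geometry factor is 1/2.
B₂ = B₁ · (1/2) · (r₁/r₂)³ = 2.66×10⁻⁵ · 0.5 · (0.295/0.443)³.
(r₁/r₂)³ = (0.6659)³ = 0.2953.
B₂ ≈ 3.927×10⁻⁶ T.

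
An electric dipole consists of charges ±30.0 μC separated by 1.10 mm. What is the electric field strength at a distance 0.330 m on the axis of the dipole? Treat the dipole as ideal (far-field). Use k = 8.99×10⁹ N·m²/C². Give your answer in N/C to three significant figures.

Dipole moment p = qd = (3.00×10⁻⁵ C)(0.00110 m) = 3.30×10⁻⁸ C·m.
On the dipole axis E = 2kp/r³.
E = 2·(8.99×10⁹)(3.30×10⁻⁸) / (0.330)³ = 1.651×10⁴ N/C.

E ≈ 1.65×10⁴ N/C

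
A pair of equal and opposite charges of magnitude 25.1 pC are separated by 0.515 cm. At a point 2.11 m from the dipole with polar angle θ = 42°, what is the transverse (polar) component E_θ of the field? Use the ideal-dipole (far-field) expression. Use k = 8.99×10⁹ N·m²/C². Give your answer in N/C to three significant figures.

E_θ ≈ 8.28×10⁻⁵ N/C

Dipole moment p = qd = (2.51×10⁻¹¹ C)(0.00515 m) = 1.293×10⁻¹³ C·m.
For a dipole, E_θ = (kp sinθ)/r³.
kp/r³ = (8.99×10⁹)(1.293×10⁻¹³)/(2.11)³ = 1.237×10⁻⁴ N/C.
E_θ = 1.237×10⁻⁴·sin42° = 8.280×10⁻⁵ N/C.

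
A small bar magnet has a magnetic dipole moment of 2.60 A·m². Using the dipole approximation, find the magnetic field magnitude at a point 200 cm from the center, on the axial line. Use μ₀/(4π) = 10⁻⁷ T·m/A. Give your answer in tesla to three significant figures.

B ≈ 6.50×10⁻⁸ T

On axis B = (μ₀/4π)·2m/r³.
B = 2·(10⁻⁷)·(2.60) / (2.00)³ = 6.500×10⁻⁸ T.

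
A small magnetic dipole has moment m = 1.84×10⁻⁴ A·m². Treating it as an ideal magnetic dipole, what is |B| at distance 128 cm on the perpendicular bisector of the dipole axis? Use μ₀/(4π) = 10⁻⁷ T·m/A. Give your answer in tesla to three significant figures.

In the equatorial plane B = (μ₀/4π)·m/r³ (half the axial value).
B = (10⁻⁷)·(1.84×10⁻⁴) / (1.28)³ = 8.774×10⁻¹² T.

B ≈ 8.77×10⁻¹² T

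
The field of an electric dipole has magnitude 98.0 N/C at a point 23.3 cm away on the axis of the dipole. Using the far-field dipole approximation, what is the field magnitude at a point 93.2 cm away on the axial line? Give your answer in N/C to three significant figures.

E ≈ 1.53 N/C

Dipole fields scale as 1/r³ in the far field; the geometry is the same at both points.
E₂ = E₁ · (r₁/r₂)³ = 98.0 · (23.3/93.2)³.
(r₁/r₂)³ = (0.25)³ = 0.01562.
E₂ ≈ 1.531 N/C.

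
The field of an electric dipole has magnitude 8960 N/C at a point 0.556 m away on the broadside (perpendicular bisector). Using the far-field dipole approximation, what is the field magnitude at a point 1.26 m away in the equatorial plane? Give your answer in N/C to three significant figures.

E ≈ 770 N/C

Dipole fields scale as 1/r³ in the far field; the geometry is the same at both points.
E₂ = E₁ · (r₁/r₂)³ = 8960 · (0.556/1.26)³.
(r₁/r₂)³ = (0.4413)³ = 0.08592.
E₂ ≈ 769.9 N/C.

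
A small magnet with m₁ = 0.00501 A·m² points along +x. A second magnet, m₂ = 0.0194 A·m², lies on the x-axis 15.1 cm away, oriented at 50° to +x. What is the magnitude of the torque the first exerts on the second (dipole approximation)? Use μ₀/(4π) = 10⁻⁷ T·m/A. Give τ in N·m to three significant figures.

τ ≈ 4.33×10⁻⁹ N·m

Dipole B is on the axis of dipole A, so B₁ there is axial: B₁ = (μ₀/4π)·2m₁/r³ along +x.
B₁ = 2(10⁻⁷)(0.00501)/(0.151)³ = 2.910×10⁻⁷ T.
τ = m₂ B₁ sinθ.
τ = (0.0194)(2.910×10⁻⁷)·sin50° = 4.325×10⁻⁹ N·m.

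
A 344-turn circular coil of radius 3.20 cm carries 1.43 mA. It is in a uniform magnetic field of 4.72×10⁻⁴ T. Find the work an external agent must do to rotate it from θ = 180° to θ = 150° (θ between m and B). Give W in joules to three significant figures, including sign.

m = NIA = NIπa² = 344·(0.00143)·π·(0.0320)² = 0.001583 A·m².
W_ext = ΔU = −mB cosθ₂ + mB cosθ₁ = mB(cosθ₁ − cosθ₂).
W = (0.001583)(4.72×10⁻⁴)·(cos180° − cos150°) = (7.472×10⁻⁷)·(-0.1340) = -1.001×10⁻⁷ J.

W ≈ -1.00×10⁻⁷ J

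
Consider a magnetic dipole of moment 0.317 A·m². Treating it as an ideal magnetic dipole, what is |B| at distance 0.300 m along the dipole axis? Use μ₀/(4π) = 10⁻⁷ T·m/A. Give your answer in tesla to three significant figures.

On axis B = (μ₀/4π)·2m/r³.
B = 2·(10⁻⁷)·(0.317) / (0.300)³ = 2.348×10⁻⁶ T.

B ≈ 2.35×10⁻⁶ T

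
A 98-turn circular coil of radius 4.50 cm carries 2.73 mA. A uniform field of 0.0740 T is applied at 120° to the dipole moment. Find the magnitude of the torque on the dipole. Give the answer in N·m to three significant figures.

τ ≈ 1.09×10⁻⁴ N·m

m = NIA = NIπa² = 98·(0.00273)·π·(0.0450)² = 0.001702 A·m².
Torque on a magnetic dipole: τ = mB sinθ.
τ = (0.001702)(0.0740)·sin120° = 1.091×10⁻⁴ N·m.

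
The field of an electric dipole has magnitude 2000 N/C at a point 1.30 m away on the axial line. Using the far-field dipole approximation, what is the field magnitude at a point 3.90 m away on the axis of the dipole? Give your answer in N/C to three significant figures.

Dipole fields scale as 1/r³ in the far field; the geometry is the same at both points.
E₂ = E₁ · (r₁/r₂)³ = 2000 · (1.30/3.90)³.
(r₁/r₂)³ = (0.3333)³ = 0.03704.
E₂ ≈ 74.07 N/C.

E ≈ 74.1 N/C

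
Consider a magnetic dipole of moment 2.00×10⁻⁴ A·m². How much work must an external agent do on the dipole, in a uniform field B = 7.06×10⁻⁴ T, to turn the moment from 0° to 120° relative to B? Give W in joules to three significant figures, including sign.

W_ext = ΔU = −mB cosθ₂ + mB cosθ₁ = mB(cosθ₁ − cosθ₂).
W = (2.00×10⁻⁴)(7.06×10⁻⁴)·(cos0° − cos120°) = (1.412×10⁻⁷)·(+1.5000) = 2.118×10⁻⁷ J.

W ≈ 2.12×10⁻⁷ J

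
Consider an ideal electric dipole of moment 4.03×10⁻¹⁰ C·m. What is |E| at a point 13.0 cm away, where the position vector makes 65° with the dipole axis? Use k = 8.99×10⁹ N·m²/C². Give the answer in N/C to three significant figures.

E ≈ 2040 N/C

At angle θ the dipole field magnitude is E = (kp/r³)·√(1 + 3cos²θ).
kp/r³ = (8.99×10⁹)(4.03×10⁻¹⁰) / (0.130)³ = 1649 N/C.
√(1 + 3cos²65°) = √(1 + 3·0.1786) = √1.5358 ≈ 1.2393.
E ≈ 1649 × 1.239 = 2044 N/C.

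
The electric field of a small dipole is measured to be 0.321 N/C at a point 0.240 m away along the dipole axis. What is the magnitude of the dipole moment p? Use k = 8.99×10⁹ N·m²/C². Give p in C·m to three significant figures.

On axis E = 2kp/r³, so p = Er³/(2k).
p = (0.321)·(0.240)³ / (2·8.99×10⁹) = 2.468×10⁻¹³ C·m.

p ≈ 2.47×10⁻¹³ C·m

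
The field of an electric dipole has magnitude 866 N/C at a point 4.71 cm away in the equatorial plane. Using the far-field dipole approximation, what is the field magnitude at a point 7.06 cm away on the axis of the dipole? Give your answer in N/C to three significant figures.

Dipole fields scale as 1/r³ in the far field.
The axial field is twice the equatorial field at the same r, so the geometry factor is 2/1.
E₂ = E₁ · (2/1) · (r₁/r₂)³ = 866 · 2 · (4.71/7.06)³.
(r₁/r₂)³ = (0.6671)³ = 0.2969.
E₂ ≈ 514.3 N/C.

E ≈ 514 N/C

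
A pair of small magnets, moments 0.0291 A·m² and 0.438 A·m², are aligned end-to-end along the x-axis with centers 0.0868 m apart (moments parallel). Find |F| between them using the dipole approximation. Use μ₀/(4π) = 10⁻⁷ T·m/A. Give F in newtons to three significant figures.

On-axis B of dipole 1: B = (μ₀/4π)·2m₁/r³. Force on dipole 2: F = m₂·dB/dr.
dB/dr = −(μ₀/4π)·6m₁/r⁴, so |F| = (μ₀/4π)·6m₁m₂/r⁴.
F = 6(10⁻⁷)(0.0291)(0.438)/(0.0868)⁴ = 1.347×10⁻⁴ N.

F ≈ 1.35×10⁻⁴ N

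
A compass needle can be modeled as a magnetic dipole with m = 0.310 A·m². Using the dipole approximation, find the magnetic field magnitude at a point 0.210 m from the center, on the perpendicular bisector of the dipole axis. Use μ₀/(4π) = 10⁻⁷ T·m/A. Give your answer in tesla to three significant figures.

In the equatorial plane B = (μ₀/4π)·m/r³ (half the axial value).
B = (10⁻⁷)·(0.310) / (0.210)³ = 3.347×10⁻⁶ T.

B ≈ 3.35×10⁻⁶ T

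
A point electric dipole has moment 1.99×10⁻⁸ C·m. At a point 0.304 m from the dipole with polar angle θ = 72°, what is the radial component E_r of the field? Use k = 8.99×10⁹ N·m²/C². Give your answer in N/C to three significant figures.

E_r ≈ 3940 N/C

For a dipole, E_r = (2kp cosθ)/r³.
kp/r³ = (8.99×10⁹)(1.99×10⁻⁸)/(0.304)³ = 6368 N/C.
E_r = 2·6368·cos72° = 3936 N/C.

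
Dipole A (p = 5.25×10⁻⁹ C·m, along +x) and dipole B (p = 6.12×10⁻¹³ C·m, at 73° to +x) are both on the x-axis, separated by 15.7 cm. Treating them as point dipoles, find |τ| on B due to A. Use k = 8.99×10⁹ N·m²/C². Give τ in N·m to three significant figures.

The second dipole sits on the axis of the first, so the field there is axial: E₁ = 2kp₁/r³ along +x.
E₁ = 2(8.99×10⁹)(5.25×10⁻⁹)/(0.157)³ = 2.439×10⁴ N/C.
Torque on the second dipole: τ = p₂ E₁ sinθ.
τ = (6.12×10⁻¹³)(2.439×10⁴)·sin73° = 1.428×10⁻⁸ N·m.

τ ≈ 1.43×10⁻⁸ N·m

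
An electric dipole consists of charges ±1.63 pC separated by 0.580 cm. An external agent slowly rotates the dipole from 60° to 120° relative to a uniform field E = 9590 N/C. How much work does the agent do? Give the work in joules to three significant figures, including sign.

Dipole moment p = qd = (1.63×10⁻¹² C)(0.00580 m) = 9.454×10⁻¹⁵ C·m.
W_ext = ΔU = U(θ₂) − U(θ₁) = −pE cosθ₂ − (−pE cosθ₁) = pE(cosθ₁ − cosθ₂).
W = (9.454×10⁻¹⁵)(9590)·(cos60° − cos120°) = (9.066×10⁻¹¹)·(+1.0000) = 9.066×10⁻¹¹ J.

W ≈ 9.07×10⁻¹¹ J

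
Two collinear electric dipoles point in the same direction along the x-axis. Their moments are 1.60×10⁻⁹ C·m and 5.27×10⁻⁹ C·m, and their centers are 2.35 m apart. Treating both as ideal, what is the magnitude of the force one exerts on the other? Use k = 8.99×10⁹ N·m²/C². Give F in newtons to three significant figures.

On-axis field of dipole 1 at distance r: E = 2kp₁/r³. Force on dipole 2 is F = p₂·dE/dr (gradient along axis).
dE/dr = −6kp₁/r⁴, so |F| = 6kp₁p₂/r⁴ (attractive for aligned moments).
F = 6(8.99×10⁹)(1.60×10⁻⁹)(5.27×10⁻⁹)/(2.35)⁴ = 1.491×10⁻⁸ N.

F ≈ 1.49×10⁻⁸ N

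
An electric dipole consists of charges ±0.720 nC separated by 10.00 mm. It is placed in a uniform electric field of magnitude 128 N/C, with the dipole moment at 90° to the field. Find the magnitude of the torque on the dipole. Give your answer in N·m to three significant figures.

Dipole moment p = qd = (7.20×10⁻¹⁰ C)(0.0100 m) = 7.20×10⁻¹² C·m.
Torque on an electric dipole: τ = pE sinθ.
τ = (7.20×10⁻¹²)(128)·sin90° = 9.216×10⁻¹⁰ N·m.

τ ≈ 9.22×10⁻¹⁰ N·m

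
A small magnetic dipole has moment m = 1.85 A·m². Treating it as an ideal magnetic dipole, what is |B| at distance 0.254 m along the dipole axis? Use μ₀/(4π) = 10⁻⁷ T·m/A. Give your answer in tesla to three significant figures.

B ≈ 2.26×10⁻⁵ T

On axis B = (μ₀/4π)·2m/r³.
B = 2·(10⁻⁷)·(1.85) / (0.254)³ = 2.258×10⁻⁵ T.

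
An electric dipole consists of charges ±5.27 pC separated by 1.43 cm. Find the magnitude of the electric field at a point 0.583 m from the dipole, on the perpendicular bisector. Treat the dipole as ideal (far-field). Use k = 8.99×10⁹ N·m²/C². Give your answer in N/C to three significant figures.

Dipole moment p = qd = (5.27×10⁻¹² C)(0.0143 m) = 7.536×10⁻¹⁴ C·m.
In the equatorial plane E = kp/r³.
E = (8.99×10⁹)(7.536×10⁻¹⁴) / (0.583)³ = 0.003419 N/C.

E ≈ 0.00342 N/C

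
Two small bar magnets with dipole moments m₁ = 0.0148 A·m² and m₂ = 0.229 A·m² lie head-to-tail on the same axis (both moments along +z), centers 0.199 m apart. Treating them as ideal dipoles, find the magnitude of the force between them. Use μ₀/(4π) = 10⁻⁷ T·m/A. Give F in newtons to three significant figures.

On-axis B of dipole 1: B = (μ₀/4π)·2m₁/r³. Force on dipole 2: F = m₂·dB/dr.
dB/dr = −(μ₀/4π)·6m₁/r⁴, so |F| = (μ₀/4π)·6m₁m₂/r⁴.
F = 6(10⁻⁷)(0.0148)(0.229)/(0.199)⁴ = 1.297×10⁻⁶ N.

F ≈ 1.30×10⁻⁶ N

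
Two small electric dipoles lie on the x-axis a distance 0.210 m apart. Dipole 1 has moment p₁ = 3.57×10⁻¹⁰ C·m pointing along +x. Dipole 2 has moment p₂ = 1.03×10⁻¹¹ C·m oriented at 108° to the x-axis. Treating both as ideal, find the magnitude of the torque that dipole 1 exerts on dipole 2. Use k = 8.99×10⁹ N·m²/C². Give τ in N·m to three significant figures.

τ ≈ 6.79×10⁻⁹ N·m

The second dipole sits on the axis of the first, so the field there is axial: E₁ = 2kp₁/r³ along +x.
E₁ = 2(8.99×10⁹)(3.57×10⁻¹⁰)/(0.210)³ = 693.1 N/C.
Torque on the second dipole: τ = p₂ E₁ sinθ.
τ = (1.03×10⁻¹¹)(693.1)·sin108° = 6.790×10⁻⁹ N·m.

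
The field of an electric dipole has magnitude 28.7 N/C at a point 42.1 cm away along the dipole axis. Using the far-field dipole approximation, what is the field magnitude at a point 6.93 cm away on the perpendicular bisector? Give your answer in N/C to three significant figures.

E ≈ 3220 N/C

Dipole fields scale as 1/r³ in the far field.
The axial field is twice the equatorial field at the same r, so the geometry factor is 1/2.
E₂ = E₁ · (1/2) · (r₁/r₂)³ = 28.7 · 0.5 · (42.1/6.93)³.
(r₁/r₂)³ = (6.075)³ = 224.2.
E₂ ≈ 3217 N/C.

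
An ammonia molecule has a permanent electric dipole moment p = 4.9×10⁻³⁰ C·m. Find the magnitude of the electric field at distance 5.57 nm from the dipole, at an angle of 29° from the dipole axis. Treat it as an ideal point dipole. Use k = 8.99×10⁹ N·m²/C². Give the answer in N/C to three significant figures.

E ≈ 4.63×10⁵ N/C

At angle θ the dipole field magnitude is E = (kp/r³)·√(1 + 3cos²θ).
kp/r³ = (8.99×10⁹)(4.90×10⁻³⁰) / (5.57×10⁻⁹)³ = 2.549×10⁵ N/C.
√(1 + 3cos²29°) = √(1 + 3·0.7650) = √3.2949 ≈ 1.8152.
E ≈ 2.549×10⁵ × 1.815 = 4.627×10⁵ N/C.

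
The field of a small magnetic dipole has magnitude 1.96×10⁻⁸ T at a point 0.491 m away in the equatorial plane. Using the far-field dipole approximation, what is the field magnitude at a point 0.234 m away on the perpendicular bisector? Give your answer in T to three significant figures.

Dipole fields scale as 1/r³ in the far field; the geometry is the same at both points.
B₂ = B₁ · (r₁/r₂)³ = 1.96×10⁻⁸ · (0.491/0.234)³.
(r₁/r₂)³ = (2.098)³ = 9.238.
B₂ ≈ 1.811×10⁻⁷ T.

B ≈ 1.81×10⁻⁷ T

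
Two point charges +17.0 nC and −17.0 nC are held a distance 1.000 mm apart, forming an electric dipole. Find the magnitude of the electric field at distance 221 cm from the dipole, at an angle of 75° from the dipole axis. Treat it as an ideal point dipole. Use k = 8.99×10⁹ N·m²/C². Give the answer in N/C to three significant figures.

E ≈ 0.0155 N/C

Dipole moment p = qd = (1.70×10⁻⁸ C)(0.00100 m) = 1.70×10⁻¹¹ C·m.
At angle θ the dipole field magnitude is E = (kp/r³)·√(1 + 3cos²θ).
kp/r³ = (8.99×10⁹)(1.70×10⁻¹¹) / (2.21)³ = 0.01416 N/C.
√(1 + 3cos²75°) = √(1 + 3·0.0670) = √1.2010 ≈ 1.0959.
E ≈ 0.01416 × 1.096 = 0.01552 N/C.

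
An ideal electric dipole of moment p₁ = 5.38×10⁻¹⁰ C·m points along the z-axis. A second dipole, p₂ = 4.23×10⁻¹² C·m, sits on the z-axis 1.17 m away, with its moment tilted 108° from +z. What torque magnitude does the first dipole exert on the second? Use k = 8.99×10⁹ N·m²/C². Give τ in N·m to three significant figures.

The second dipole sits on the axis of the first, so the field there is axial: E₁ = 2kp₁/r³ along +z.
E₁ = 2(8.99×10⁹)(5.38×10⁻¹⁰)/(1.17)³ = 6.040 N/C.
Torque on the second dipole: τ = p₂ E₁ sinθ.
τ = (4.23×10⁻¹²)(6.040)·sin108° = 2.430×10⁻¹¹ N·m.

τ ≈ 2.43×10⁻¹¹ N·m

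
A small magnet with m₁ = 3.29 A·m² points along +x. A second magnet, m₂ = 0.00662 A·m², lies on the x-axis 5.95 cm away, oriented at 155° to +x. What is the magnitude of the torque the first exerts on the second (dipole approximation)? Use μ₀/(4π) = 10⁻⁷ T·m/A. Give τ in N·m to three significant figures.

Dipole B is on the axis of dipole A, so B₁ there is axial: B₁ = (μ₀/4π)·2m₁/r³ along +x.
B₁ = 2(10⁻⁷)(3.29)/(0.0595)³ = 0.003124 T.
τ = m₂ B₁ sinθ.
τ = (0.00662)(0.003124)·sin155° = 8.739×10⁻⁶ N·m.

τ ≈ 8.74×10⁻⁶ N·m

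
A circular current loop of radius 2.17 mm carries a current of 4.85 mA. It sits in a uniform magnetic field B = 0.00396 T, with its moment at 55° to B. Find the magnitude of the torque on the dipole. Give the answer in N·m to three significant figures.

τ ≈ 2.33×10⁻¹⁰ N·m

Magnetic moment m = IA = Iπa² = (0.00485)·π·(0.00217)² = 7.175×10⁻⁸ A·m².
Torque on a magnetic dipole: τ = mB sinθ.
τ = (7.175×10⁻⁸)(0.00396)·sin55° = 2.327×10⁻¹⁰ N·m.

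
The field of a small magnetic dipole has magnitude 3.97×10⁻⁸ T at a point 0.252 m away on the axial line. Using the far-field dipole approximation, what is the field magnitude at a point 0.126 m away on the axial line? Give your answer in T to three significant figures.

Dipole fields scale as 1/r³ in the far field; the geometry is the same at both points.
B₂ = B₁ · (r₁/r₂)³ = 3.97×10⁻⁸ · (0.252/0.126)³.
(r₁/r₂)³ = (2)³ = 8.
B₂ ≈ 3.176×10⁻⁷ T.

B ≈ 3.18×10⁻⁷ T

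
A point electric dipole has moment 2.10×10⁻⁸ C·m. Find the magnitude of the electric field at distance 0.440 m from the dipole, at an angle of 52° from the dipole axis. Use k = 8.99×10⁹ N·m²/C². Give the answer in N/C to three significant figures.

At angle θ the dipole field magnitude is E = (kp/r³)·√(1 + 3cos²θ).
kp/r³ = (8.99×10⁹)(2.10×10⁻⁸) / (0.440)³ = 2216 N/C.
√(1 + 3cos²52°) = √(1 + 3·0.3790) = √2.1371 ≈ 1.4619.
E ≈ 2216 × 1.462 = 3240 N/C.

E ≈ 3240 N/C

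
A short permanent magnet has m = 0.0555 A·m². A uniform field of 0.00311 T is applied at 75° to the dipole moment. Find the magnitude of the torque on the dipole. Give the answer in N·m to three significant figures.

τ ≈ 1.67×10⁻⁴ N·m

Torque on a magnetic dipole: τ = mB sinθ.
τ = (0.0555)(0.00311)·sin75° = 1.667×10⁻⁴ N·m.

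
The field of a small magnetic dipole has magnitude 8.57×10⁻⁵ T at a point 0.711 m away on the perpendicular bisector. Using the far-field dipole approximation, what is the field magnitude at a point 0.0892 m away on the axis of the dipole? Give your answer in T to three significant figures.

B ≈ 0.0868 T

Dipole fields scale as 1/r³ in the far field.
The axial field is twice the equatorial field at the same r, so the geometry factor is 2/1.
B₂ = B₁ · (2/1) · (r₁/r₂)³ = 8.57×10⁻⁵ · 2 · (0.711/0.0892)³.
(r₁/r₂)³ = (7.971)³ = 506.4.
B₂ ≈ 0.08680 T.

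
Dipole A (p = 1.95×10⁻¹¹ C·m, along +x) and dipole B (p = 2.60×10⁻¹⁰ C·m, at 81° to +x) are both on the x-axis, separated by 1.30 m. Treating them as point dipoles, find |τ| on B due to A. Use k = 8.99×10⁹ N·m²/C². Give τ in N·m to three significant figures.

τ ≈ 4.10×10⁻¹¹ N·m

The second dipole sits on the axis of the first, so the field there is axial: E₁ = 2kp₁/r³ along +x.
E₁ = 2(8.99×10⁹)(1.95×10⁻¹¹)/(1.30)³ = 0.1596 N/C.
Torque on the second dipole: τ = p₂ E₁ sinθ.
τ = (2.60×10⁻¹⁰)(0.1596)·sin81° = 4.098×10⁻¹¹ N·m.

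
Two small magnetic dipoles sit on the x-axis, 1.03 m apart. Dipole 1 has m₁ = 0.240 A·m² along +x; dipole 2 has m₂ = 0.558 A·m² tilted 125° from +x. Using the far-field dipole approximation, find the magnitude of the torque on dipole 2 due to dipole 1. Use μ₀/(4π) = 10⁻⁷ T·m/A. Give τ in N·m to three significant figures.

Dipole B is on the axis of dipole A, so B₁ there is axial: B₁ = (μ₀/4π)·2m₁/r³ along +x.
B₁ = 2(10⁻⁷)(0.240)/(1.03)³ = 4.393×10⁻⁸ T.
τ = m₂ B₁ sinθ.
τ = (0.558)(4.393×10⁻⁸)·sin125° = 2.008×10⁻⁸ N·m.

τ ≈ 2.01×10⁻⁸ N·m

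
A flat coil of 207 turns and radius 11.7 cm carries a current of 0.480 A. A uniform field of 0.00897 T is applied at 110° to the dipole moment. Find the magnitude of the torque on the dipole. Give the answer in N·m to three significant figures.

m = NIA = NIπa² = 207·(0.480)·π·(0.117)² = 4.273 A·m².
Torque on a magnetic dipole: τ = mB sinθ.
τ = (4.273)(0.00897)·sin110° = 0.03602 N·m.

τ ≈ 0.0360 N·m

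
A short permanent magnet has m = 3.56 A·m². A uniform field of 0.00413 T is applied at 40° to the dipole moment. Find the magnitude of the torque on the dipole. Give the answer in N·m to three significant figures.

τ ≈ 0.00945 N·m

Torque on a magnetic dipole: τ = mB sinθ.
τ = (3.56)(0.00413)·sin40° = 0.009451 N·m.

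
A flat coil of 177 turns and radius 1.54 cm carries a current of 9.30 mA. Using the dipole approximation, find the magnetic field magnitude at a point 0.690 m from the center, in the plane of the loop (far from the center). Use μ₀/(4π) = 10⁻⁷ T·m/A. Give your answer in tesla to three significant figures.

B ≈ 3.73×10⁻¹⁰ T

m = NIA = NIπa² = 177·(0.00930)·π·(0.0154)² = 0.001226 A·m².
In the equatorial plane B = (μ₀/4π)·m/r³ (half the axial value).
B = (10⁻⁷)·(0.001226) / (0.690)³ = 3.732×10⁻¹⁰ T.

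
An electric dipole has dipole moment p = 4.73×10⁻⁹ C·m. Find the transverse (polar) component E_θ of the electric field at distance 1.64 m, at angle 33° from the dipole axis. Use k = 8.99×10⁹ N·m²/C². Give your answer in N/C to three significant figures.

E_θ ≈ 5.25 N/C

For a dipole, E_θ = (kp sinθ)/r³.
kp/r³ = (8.99×10⁹)(4.73×10⁻⁹)/(1.64)³ = 9.640 N/C.
E_θ = 9.640·sin33° = 5.250 N/C.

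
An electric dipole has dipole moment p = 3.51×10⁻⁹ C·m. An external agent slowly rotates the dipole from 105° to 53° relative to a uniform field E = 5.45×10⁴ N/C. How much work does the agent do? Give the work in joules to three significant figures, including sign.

W ≈ -1.65×10⁻⁴ J

W_ext = ΔU = U(θ₂) − U(θ₁) = −pE cosθ₂ − (−pE cosθ₁) = pE(cosθ₁ − cosθ₂).
W = (3.51×10⁻⁹)(5.45×10⁴)·(cos105° − cos53°) = (1.913×10⁻⁴)·(-0.8606) = -1.646×10⁻⁴ J.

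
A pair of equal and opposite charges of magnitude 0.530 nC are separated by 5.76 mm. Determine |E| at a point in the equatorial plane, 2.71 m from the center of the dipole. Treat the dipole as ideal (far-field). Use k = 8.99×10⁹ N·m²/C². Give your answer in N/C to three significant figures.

E ≈ 0.00138 N/C

Dipole moment p = qd = (5.30×10⁻¹⁰ C)(0.00576 m) = 3.053×10⁻¹² C·m.
On the perpendicular bisector E = kp/r³ (half the axial value at the same distance).
E = (8.99×10⁹)(3.053×10⁻¹²) / (2.71)³ = 0.001379 N/C.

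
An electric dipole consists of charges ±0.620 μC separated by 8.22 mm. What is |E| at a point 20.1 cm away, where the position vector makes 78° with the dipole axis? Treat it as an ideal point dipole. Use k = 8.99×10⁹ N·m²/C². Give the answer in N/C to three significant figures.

E ≈ 6000 N/C

Dipole moment p = qd = (6.20×10⁻⁷ C)(0.00822 m) = 5.096×10⁻⁹ C·m.
At angle θ the dipole field magnitude is E = (kp/r³)·√(1 + 3cos²θ).
kp/r³ = (8.99×10⁹)(5.096×10⁻⁹) / (0.201)³ = 5642 N/C.
√(1 + 3cos²78°) = √(1 + 3·0.0432) = √1.1297 ≈ 1.0629.
E ≈ 5642 × 1.063 = 5996 N/C.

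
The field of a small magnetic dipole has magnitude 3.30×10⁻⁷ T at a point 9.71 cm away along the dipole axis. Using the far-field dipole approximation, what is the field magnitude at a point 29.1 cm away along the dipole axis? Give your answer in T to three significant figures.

B ≈ 1.23×10⁻⁸ T

Dipole fields scale as 1/r³ in the far field; the geometry is the same at both points.
B₂ = B₁ · (r₁/r₂)³ = 3.30×10⁻⁷ · (9.71/29.1)³.
(r₁/r₂)³ = (0.3337)³ = 0.03715.
B₂ ≈ 1.226×10⁻⁸ T.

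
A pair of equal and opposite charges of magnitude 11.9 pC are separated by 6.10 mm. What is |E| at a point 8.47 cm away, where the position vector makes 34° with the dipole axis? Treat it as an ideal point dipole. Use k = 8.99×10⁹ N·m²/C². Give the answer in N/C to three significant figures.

E ≈ 1.88 N/C

Dipole moment p = qd = (1.19×10⁻¹¹ C)(0.00610 m) = 7.259×10⁻¹⁴ C·m.
At angle θ the dipole field magnitude is E = (kp/r³)·√(1 + 3cos²θ).
kp/r³ = (8.99×10⁹)(7.259×10⁻¹⁴) / (0.0847)³ = 1.074 N/C.
√(1 + 3cos²34°) = √(1 + 3·0.6873) = √3.0619 ≈ 1.7498.
E ≈ 1.074 × 1.750 = 1.879 N/C.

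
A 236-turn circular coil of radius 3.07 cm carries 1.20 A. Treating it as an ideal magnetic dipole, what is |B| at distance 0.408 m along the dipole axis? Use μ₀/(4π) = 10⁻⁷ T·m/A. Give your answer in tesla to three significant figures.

B ≈ 2.47×10⁻⁶ T

m = NIA = NIπa² = 236·(1.20)·π·(0.0307)² = 0.8385 A·m².
On axis B = (μ₀/4π)·2m/r³.
B = 2·(10⁻⁷)·(0.8385) / (0.408)³ = 2.469×10⁻⁶ T.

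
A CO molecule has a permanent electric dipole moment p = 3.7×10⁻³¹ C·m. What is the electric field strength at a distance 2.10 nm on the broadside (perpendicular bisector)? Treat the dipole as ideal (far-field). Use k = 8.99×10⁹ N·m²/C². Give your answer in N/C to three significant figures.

E ≈ 3.59×10⁵ N/C

On the perpendicular bisector E = kp/r³ (half the axial value at the same distance).
E = (8.99×10⁹)(3.70×10⁻³¹) / (2.10×10⁻⁹)³ = 3.592×10⁵ N/C.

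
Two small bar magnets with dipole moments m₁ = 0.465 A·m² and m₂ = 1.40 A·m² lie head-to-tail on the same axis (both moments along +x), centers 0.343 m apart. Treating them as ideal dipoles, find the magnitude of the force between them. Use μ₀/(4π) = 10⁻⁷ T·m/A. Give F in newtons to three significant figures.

On-axis B of dipole 1: B = (μ₀/4π)·2m₁/r³. Force on dipole 2: F = m₂·dB/dr.
dB/dr = −(μ₀/4π)·6m₁/r⁴, so |F| = (μ₀/4π)·6m₁m₂/r⁴.
F = 6(10⁻⁷)(0.465)(1.40)/(0.343)⁴ = 2.822×10⁻⁵ N.

F ≈ 2.82×10⁻⁵ N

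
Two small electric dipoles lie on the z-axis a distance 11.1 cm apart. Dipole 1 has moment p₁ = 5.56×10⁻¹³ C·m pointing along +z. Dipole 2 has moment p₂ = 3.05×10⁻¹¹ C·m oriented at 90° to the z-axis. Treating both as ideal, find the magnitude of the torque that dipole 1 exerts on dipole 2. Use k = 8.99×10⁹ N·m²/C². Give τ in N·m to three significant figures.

The second dipole sits on the axis of the first, so the field there is axial: E₁ = 2kp₁/r³ along +z.
E₁ = 2(8.99×10⁹)(5.56×10⁻¹³)/(0.111)³ = 7.310 N/C.
Torque on the second dipole: τ = p₂ E₁ sinθ.
τ = (3.05×10⁻¹¹)(7.310)·sin90° = 2.229×10⁻¹⁰ N·m.

τ ≈ 2.23×10⁻¹⁰ N·m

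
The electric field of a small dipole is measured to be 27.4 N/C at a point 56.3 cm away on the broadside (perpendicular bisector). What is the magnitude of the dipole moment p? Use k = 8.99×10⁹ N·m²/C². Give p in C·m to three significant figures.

In the equatorial plane E = kp/r³, so p = Er³/(k).
p = (27.4)·(0.563)³ / (8.99×10⁹) = 5.439×10⁻¹⁰ C·m.

p ≈ 5.44×10⁻¹⁰ C·m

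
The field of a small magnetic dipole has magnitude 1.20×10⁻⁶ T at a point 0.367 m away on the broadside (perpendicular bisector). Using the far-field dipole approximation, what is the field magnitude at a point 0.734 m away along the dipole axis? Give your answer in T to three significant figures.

B ≈ 3.00×10⁻⁷ T

Dipole fields scale as 1/r³ in the far field.
The axial field is twice the equatorial field at the same r, so the geometry factor is 2/1.
B₂ = B₁ · (2/1) · (r₁/r₂)³ = 1.20×10⁻⁶ · 2 · (0.367/0.734)³.
(r₁/r₂)³ = (0.5)³ = 0.125.
B₂ ≈ 3.000×10⁻⁷ T.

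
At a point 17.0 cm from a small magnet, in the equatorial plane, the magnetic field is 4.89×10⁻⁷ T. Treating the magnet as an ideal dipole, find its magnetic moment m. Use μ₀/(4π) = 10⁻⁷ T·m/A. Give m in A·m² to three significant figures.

In the equatorial plane B = (μ₀/4π)·m/r³, so m = Br³·4π/(μ₀).
m = (4.89×10⁻⁷)·(0.170)³ / (10⁻⁷) = 0.02402 A·m².

m ≈ 0.0240 A·m²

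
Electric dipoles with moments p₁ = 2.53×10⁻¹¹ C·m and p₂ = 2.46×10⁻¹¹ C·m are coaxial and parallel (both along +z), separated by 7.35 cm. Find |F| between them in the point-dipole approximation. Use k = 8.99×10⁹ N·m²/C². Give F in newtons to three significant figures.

F ≈ 1.15×10⁻⁶ N

On-axis field of dipole 1 at distance r: E = 2kp₁/r³. Force on dipole 2 is F = p₂·dE/dr (gradient along axis).
dE/dr = −6kp₁/r⁴, so |F| = 6kp₁p₂/r⁴ (attractive for aligned moments).
F = 6(8.99×10⁹)(2.53×10⁻¹¹)(2.46×10⁻¹¹)/(0.0735)⁴ = 1.150×10⁻⁶ N.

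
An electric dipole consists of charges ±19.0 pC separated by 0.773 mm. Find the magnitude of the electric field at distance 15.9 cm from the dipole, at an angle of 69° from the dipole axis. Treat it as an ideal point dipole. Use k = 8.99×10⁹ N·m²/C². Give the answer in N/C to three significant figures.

E ≈ 0.0387 N/C

Dipole moment p = qd = (1.90×10⁻¹¹ C)(7.73×10⁻⁴ m) = 1.469×10⁻¹⁴ C·m.
At angle θ the dipole field magnitude is E = (kp/r³)·√(1 + 3cos²θ).
kp/r³ = (8.99×10⁹)(1.469×10⁻¹⁴) / (0.159)³ = 0.03285 N/C.
√(1 + 3cos²69°) = √(1 + 3·0.1284) = √1.3853 ≈ 1.1770.
E ≈ 0.03285 × 1.177 = 0.03867 N/C.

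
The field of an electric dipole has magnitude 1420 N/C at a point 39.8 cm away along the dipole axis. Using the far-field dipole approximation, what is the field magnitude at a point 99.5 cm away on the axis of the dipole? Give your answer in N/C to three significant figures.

Dipole fields scale as 1/r³ in the far field; the geometry is the same at both points.
E₂ = E₁ · (r₁/r₂)³ = 1420 · (39.8/99.5)³.
(r₁/r₂)³ = (0.4)³ = 0.064.
E₂ ≈ 90.88 N/C.

E ≈ 90.9 N/C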